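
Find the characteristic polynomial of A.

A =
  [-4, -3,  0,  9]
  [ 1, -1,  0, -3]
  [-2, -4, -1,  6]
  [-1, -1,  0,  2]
x^4 + 4*x^3 + 6*x^2 + 4*x + 1

Expanding det(x·I − A) (e.g. by cofactor expansion or by noting that A is similar to its Jordan form J, which has the same characteristic polynomial as A) gives
  χ_A(x) = x^4 + 4*x^3 + 6*x^2 + 4*x + 1
which factors as (x + 1)^4. The eigenvalues (with algebraic multiplicities) are λ = -1 with multiplicity 4.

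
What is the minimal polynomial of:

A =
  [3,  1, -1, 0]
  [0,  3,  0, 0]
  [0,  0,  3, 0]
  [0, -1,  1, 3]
x^2 - 6*x + 9

The characteristic polynomial is χ_A(x) = (x - 3)^4, so the eigenvalues are known. The minimal polynomial is
  m_A(x) = Π_λ (x − λ)^{k_λ}
where k_λ is the size of the *largest* Jordan block for λ (equivalently, the smallest k with (A − λI)^k v = 0 for every generalised eigenvector v of λ).

  λ = 3: largest Jordan block has size 2, contributing (x − 3)^2

So m_A(x) = (x - 3)^2 = x^2 - 6*x + 9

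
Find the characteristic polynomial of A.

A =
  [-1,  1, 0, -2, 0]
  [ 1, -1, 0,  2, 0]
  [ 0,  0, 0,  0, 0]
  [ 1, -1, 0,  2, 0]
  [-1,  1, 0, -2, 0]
x^5

Expanding det(x·I − A) (e.g. by cofactor expansion or by noting that A is similar to its Jordan form J, which has the same characteristic polynomial as A) gives
  χ_A(x) = x^5
which factors as x^5. The eigenvalues (with algebraic multiplicities) are λ = 0 with multiplicity 5.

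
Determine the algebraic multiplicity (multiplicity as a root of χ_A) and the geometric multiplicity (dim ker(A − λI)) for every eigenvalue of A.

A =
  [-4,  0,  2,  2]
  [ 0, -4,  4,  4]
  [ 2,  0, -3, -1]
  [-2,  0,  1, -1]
λ = -4: alg = 2, geom = 2; λ = -2: alg = 2, geom = 1

Step 1 — factor the characteristic polynomial to read off the algebraic multiplicities:
  χ_A(x) = (x + 2)^2*(x + 4)^2

Step 2 — compute geometric multiplicities via the rank-nullity identity g(λ) = n − rank(A − λI):
  rank(A − (-4)·I) = 2, so dim ker(A − (-4)·I) = n − 2 = 2
  rank(A − (-2)·I) = 3, so dim ker(A − (-2)·I) = n − 3 = 1

Summary:
  λ = -4: algebraic multiplicity = 2, geometric multiplicity = 2
  λ = -2: algebraic multiplicity = 2, geometric multiplicity = 1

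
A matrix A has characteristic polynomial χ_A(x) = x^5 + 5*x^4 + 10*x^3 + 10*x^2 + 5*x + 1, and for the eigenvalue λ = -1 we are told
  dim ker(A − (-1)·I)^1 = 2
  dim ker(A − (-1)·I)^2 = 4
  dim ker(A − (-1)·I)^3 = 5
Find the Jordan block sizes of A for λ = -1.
Block sizes for λ = -1: [3, 2]

From the dimensions of kernels of powers, the number of Jordan blocks of size at least j is d_j − d_{j−1} where d_j = dim ker(N^j) (with d_0 = 0). Computing the differences gives [2, 2, 1].
The number of blocks of size exactly k is (#blocks of size ≥ k) − (#blocks of size ≥ k + 1), so the partition is: 1 block(s) of size 2, 1 block(s) of size 3.
In nonincreasing order the block sizes are [3, 2].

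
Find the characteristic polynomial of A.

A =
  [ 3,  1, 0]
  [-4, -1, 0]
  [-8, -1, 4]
x^3 - 6*x^2 + 9*x - 4

Expanding det(x·I − A) (e.g. by cofactor expansion or by noting that A is similar to its Jordan form J, which has the same characteristic polynomial as A) gives
  χ_A(x) = x^3 - 6*x^2 + 9*x - 4
which factors as (x - 4)*(x - 1)^2. The eigenvalues (with algebraic multiplicities) are λ = 1 with multiplicity 2, λ = 4 with multiplicity 1.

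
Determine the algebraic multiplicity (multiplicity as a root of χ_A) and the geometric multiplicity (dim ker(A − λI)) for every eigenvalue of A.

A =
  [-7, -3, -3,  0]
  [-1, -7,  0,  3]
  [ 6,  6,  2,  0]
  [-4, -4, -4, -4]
λ = -4: alg = 4, geom = 2

Step 1 — factor the characteristic polynomial to read off the algebraic multiplicities:
  χ_A(x) = (x + 4)^4

Step 2 — compute geometric multiplicities via the rank-nullity identity g(λ) = n − rank(A − λI):
  rank(A − (-4)·I) = 2, so dim ker(A − (-4)·I) = n − 2 = 2

Summary:
  λ = -4: algebraic multiplicity = 4, geometric multiplicity = 2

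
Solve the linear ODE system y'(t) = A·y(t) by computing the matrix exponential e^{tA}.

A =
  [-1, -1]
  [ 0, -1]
e^{tA} =
  [exp(-t), -t*exp(-t)]
  [0, exp(-t)]

Strategy: write A = P · J · P⁻¹ where J is a Jordan canonical form, so e^{tA} = P · e^{tJ} · P⁻¹, and e^{tJ} can be computed block-by-block.

A has Jordan form
J =
  [-1,  1]
  [ 0, -1]
(up to reordering of blocks).

Per-block formulas:
  For a 2×2 Jordan block J_2(-1): exp(t · J_2(-1)) = e^(-1t)·(I + t·N), where N is the 2×2 nilpotent shift.

After assembling e^{tJ} and conjugating by P, we get:

e^{tA} =
  [exp(-t), -t*exp(-t)]
  [0, exp(-t)]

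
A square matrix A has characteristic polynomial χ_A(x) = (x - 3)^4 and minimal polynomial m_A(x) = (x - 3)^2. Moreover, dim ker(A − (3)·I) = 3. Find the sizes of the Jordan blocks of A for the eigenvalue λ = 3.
Block sizes for λ = 3: [2, 1, 1]

Step 1 — from the characteristic polynomial, algebraic multiplicity of λ = 3 is 4. From dim ker(A − (3)·I) = 3, there are exactly 3 Jordan blocks for λ = 3.
Step 2 — from the minimal polynomial, the factor (x − 3)^2 tells us the largest block for λ = 3 has size 2.
Step 3 — with total size 4, 3 blocks, and largest block 2, the block sizes (in nonincreasing order) are [2, 1, 1].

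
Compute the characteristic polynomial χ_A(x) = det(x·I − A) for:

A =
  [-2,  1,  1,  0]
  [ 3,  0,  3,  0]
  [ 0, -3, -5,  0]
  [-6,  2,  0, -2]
x^4 + 9*x^3 + 30*x^2 + 44*x + 24

Expanding det(x·I − A) (e.g. by cofactor expansion or by noting that A is similar to its Jordan form J, which has the same characteristic polynomial as A) gives
  χ_A(x) = x^4 + 9*x^3 + 30*x^2 + 44*x + 24
which factors as (x + 2)^3*(x + 3). The eigenvalues (with algebraic multiplicities) are λ = -3 with multiplicity 1, λ = -2 with multiplicity 3.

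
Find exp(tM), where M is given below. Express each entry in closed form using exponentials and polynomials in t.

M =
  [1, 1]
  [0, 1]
e^{tM} =
  [exp(t), t*exp(t)]
  [0, exp(t)]

Strategy: write M = P · J · P⁻¹ where J is a Jordan canonical form, so e^{tM} = P · e^{tJ} · P⁻¹, and e^{tJ} can be computed block-by-block.

M has Jordan form
J =
  [1, 1]
  [0, 1]
(up to reordering of blocks).

Per-block formulas:
  For a 2×2 Jordan block J_2(1): exp(t · J_2(1)) = e^(1t)·(I + t·N), where N is the 2×2 nilpotent shift.

After assembling e^{tJ} and conjugating by P, we get:

e^{tM} =
  [exp(t), t*exp(t)]
  [0, exp(t)]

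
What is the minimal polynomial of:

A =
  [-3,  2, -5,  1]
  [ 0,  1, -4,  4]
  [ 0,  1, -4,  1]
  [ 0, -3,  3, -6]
x^2 + 6*x + 9

The characteristic polynomial is χ_A(x) = (x + 3)^4, so the eigenvalues are known. The minimal polynomial is
  m_A(x) = Π_λ (x − λ)^{k_λ}
where k_λ is the size of the *largest* Jordan block for λ (equivalently, the smallest k with (A − λI)^k v = 0 for every generalised eigenvector v of λ).

  λ = -3: largest Jordan block has size 2, contributing (x + 3)^2

So m_A(x) = (x + 3)^2 = x^2 + 6*x + 9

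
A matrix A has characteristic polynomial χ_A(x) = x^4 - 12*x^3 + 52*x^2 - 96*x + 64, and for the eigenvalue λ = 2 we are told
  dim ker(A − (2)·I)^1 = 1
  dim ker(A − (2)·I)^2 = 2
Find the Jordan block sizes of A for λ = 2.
Block sizes for λ = 2: [2]

From the dimensions of kernels of powers, the number of Jordan blocks of size at least j is d_j − d_{j−1} where d_j = dim ker(N^j) (with d_0 = 0). Computing the differences gives [1, 1].
The number of blocks of size exactly k is (#blocks of size ≥ k) − (#blocks of size ≥ k + 1), so the partition is: 1 block(s) of size 2.
In nonincreasing order the block sizes are [2].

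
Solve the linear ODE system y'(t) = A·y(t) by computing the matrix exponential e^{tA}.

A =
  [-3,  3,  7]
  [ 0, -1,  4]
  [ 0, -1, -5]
e^{tA} =
  [exp(-3*t), -t^2*exp(-3*t)/2 + 3*t*exp(-3*t), -t^2*exp(-3*t) + 7*t*exp(-3*t)]
  [0, 2*t*exp(-3*t) + exp(-3*t), 4*t*exp(-3*t)]
  [0, -t*exp(-3*t), -2*t*exp(-3*t) + exp(-3*t)]

Strategy: write A = P · J · P⁻¹ where J is a Jordan canonical form, so e^{tA} = P · e^{tJ} · P⁻¹, and e^{tJ} can be computed block-by-block.

A has Jordan form
J =
  [-3,  1,  0]
  [ 0, -3,  1]
  [ 0,  0, -3]
(up to reordering of blocks).

Per-block formulas:
  For a 3×3 Jordan block J_3(-3): exp(t · J_3(-3)) = e^(-3t)·(I + t·N + (t^2/2)·N^2), where N is the 3×3 nilpotent shift.

After assembling e^{tJ} and conjugating by P, we get:

e^{tA} =
  [exp(-3*t), -t^2*exp(-3*t)/2 + 3*t*exp(-3*t), -t^2*exp(-3*t) + 7*t*exp(-3*t)]
  [0, 2*t*exp(-3*t) + exp(-3*t), 4*t*exp(-3*t)]
  [0, -t*exp(-3*t), -2*t*exp(-3*t) + exp(-3*t)]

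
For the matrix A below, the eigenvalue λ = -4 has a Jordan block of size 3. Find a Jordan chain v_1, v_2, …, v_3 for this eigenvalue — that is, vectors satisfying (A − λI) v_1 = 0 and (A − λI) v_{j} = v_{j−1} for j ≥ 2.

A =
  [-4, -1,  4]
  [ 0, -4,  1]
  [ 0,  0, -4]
A Jordan chain for λ = -4 of length 3:
v_1 = (-1, 0, 0)ᵀ
v_2 = (4, 1, 0)ᵀ
v_3 = (0, 0, 1)ᵀ

Let N = A − (-4)·I. We want v_3 with N^3 v_3 = 0 but N^2 v_3 ≠ 0; then v_{j-1} := N · v_j for j = 3, …, 2.

Pick v_3 = (0, 0, 1)ᵀ.
Then v_2 = N · v_3 = (4, 1, 0)ᵀ.
Then v_1 = N · v_2 = (-1, 0, 0)ᵀ.

Sanity check: (A − (-4)·I) v_1 = (0, 0, 0)ᵀ = 0. ✓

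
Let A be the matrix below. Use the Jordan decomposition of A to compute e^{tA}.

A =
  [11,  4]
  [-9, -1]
e^{tA} =
  [6*t*exp(5*t) + exp(5*t), 4*t*exp(5*t)]
  [-9*t*exp(5*t), -6*t*exp(5*t) + exp(5*t)]

Strategy: write A = P · J · P⁻¹ where J is a Jordan canonical form, so e^{tA} = P · e^{tJ} · P⁻¹, and e^{tJ} can be computed block-by-block.

A has Jordan form
J =
  [5, 1]
  [0, 5]
(up to reordering of blocks).

Per-block formulas:
  For a 2×2 Jordan block J_2(5): exp(t · J_2(5)) = e^(5t)·(I + t·N), where N is the 2×2 nilpotent shift.

After assembling e^{tJ} and conjugating by P, we get:

e^{tA} =
  [6*t*exp(5*t) + exp(5*t), 4*t*exp(5*t)]
  [-9*t*exp(5*t), -6*t*exp(5*t) + exp(5*t)]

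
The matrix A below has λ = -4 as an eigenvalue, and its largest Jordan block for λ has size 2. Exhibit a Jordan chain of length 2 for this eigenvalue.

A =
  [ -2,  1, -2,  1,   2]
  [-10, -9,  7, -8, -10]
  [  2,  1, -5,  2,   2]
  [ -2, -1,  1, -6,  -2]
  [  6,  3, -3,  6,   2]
A Jordan chain for λ = -4 of length 2:
v_1 = (2, -10, 2, -2, 6)ᵀ
v_2 = (1, 0, 0, 0, 0)ᵀ

Let N = A − (-4)·I. We want v_2 with N^2 v_2 = 0 but N^1 v_2 ≠ 0; then v_{j-1} := N · v_j for j = 2, …, 2.

Pick v_2 = (1, 0, 0, 0, 0)ᵀ.
Then v_1 = N · v_2 = (2, -10, 2, -2, 6)ᵀ.

Sanity check: (A − (-4)·I) v_1 = (0, 0, 0, 0, 0)ᵀ = 0. ✓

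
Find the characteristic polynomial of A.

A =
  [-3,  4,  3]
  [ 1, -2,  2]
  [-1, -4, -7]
x^3 + 12*x^2 + 48*x + 64

Expanding det(x·I − A) (e.g. by cofactor expansion or by noting that A is similar to its Jordan form J, which has the same characteristic polynomial as A) gives
  χ_A(x) = x^3 + 12*x^2 + 48*x + 64
which factors as (x + 4)^3. The eigenvalues (with algebraic multiplicities) are λ = -4 with multiplicity 3.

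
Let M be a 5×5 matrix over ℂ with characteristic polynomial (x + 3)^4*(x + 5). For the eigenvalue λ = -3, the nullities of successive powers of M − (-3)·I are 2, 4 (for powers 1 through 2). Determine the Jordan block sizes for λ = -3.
Block sizes for λ = -3: [2, 2]

From the dimensions of kernels of powers, the number of Jordan blocks of size at least j is d_j − d_{j−1} where d_j = dim ker(N^j) (with d_0 = 0). Computing the differences gives [2, 2].
The number of blocks of size exactly k is (#blocks of size ≥ k) − (#blocks of size ≥ k + 1), so the partition is: 2 block(s) of size 2.
In nonincreasing order the block sizes are [2, 2].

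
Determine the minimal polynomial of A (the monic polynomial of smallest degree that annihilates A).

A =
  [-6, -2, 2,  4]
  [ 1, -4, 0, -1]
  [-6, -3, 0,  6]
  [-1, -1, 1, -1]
x^4 + 11*x^3 + 45*x^2 + 81*x + 54

The characteristic polynomial is χ_A(x) = (x + 2)*(x + 3)^3, so the eigenvalues are known. The minimal polynomial is
  m_A(x) = Π_λ (x − λ)^{k_λ}
where k_λ is the size of the *largest* Jordan block for λ (equivalently, the smallest k with (A − λI)^k v = 0 for every generalised eigenvector v of λ).

  λ = -3: largest Jordan block has size 3, contributing (x + 3)^3
  λ = -2: largest Jordan block has size 1, contributing (x + 2)

So m_A(x) = (x + 2)*(x + 3)^3 = x^4 + 11*x^3 + 45*x^2 + 81*x + 54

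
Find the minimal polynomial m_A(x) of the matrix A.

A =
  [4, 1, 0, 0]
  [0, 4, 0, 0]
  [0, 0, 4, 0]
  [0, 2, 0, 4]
x^2 - 8*x + 16

The characteristic polynomial is χ_A(x) = (x - 4)^4, so the eigenvalues are known. The minimal polynomial is
  m_A(x) = Π_λ (x − λ)^{k_λ}
where k_λ is the size of the *largest* Jordan block for λ (equivalently, the smallest k with (A − λI)^k v = 0 for every generalised eigenvector v of λ).

  λ = 4: largest Jordan block has size 2, contributing (x − 4)^2

So m_A(x) = (x - 4)^2 = x^2 - 8*x + 16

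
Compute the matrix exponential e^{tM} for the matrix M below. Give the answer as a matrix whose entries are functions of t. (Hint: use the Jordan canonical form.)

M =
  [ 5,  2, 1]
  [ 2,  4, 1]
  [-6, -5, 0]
e^{tM} =
  [t^2*exp(3*t) + 2*t*exp(3*t) + exp(3*t), t^2*exp(3*t)/2 + 2*t*exp(3*t), t^2*exp(3*t)/2 + t*exp(3*t)]
  [2*t*exp(3*t), t*exp(3*t) + exp(3*t), t*exp(3*t)]
  [-2*t^2*exp(3*t) - 6*t*exp(3*t), -t^2*exp(3*t) - 5*t*exp(3*t), -t^2*exp(3*t) - 3*t*exp(3*t) + exp(3*t)]

Strategy: write M = P · J · P⁻¹ where J is a Jordan canonical form, so e^{tM} = P · e^{tJ} · P⁻¹, and e^{tJ} can be computed block-by-block.

M has Jordan form
J =
  [3, 1, 0]
  [0, 3, 1]
  [0, 0, 3]
(up to reordering of blocks).

Per-block formulas:
  For a 3×3 Jordan block J_3(3): exp(t · J_3(3)) = e^(3t)·(I + t·N + (t^2/2)·N^2), where N is the 3×3 nilpotent shift.

After assembling e^{tJ} and conjugating by P, we get:

e^{tM} =
  [t^2*exp(3*t) + 2*t*exp(3*t) + exp(3*t), t^2*exp(3*t)/2 + 2*t*exp(3*t), t^2*exp(3*t)/2 + t*exp(3*t)]
  [2*t*exp(3*t), t*exp(3*t) + exp(3*t), t*exp(3*t)]
  [-2*t^2*exp(3*t) - 6*t*exp(3*t), -t^2*exp(3*t) - 5*t*exp(3*t), -t^2*exp(3*t) - 3*t*exp(3*t) + exp(3*t)]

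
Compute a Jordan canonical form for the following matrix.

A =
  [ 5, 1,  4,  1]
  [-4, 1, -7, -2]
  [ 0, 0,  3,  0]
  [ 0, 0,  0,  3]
J_3(3) ⊕ J_1(3)

The characteristic polynomial is
  det(x·I − A) = x^4 - 12*x^3 + 54*x^2 - 108*x + 81 = (x - 3)^4

Eigenvalues and multiplicities (the geometric multiplicity of λ is n − rank(A − λI), which equals the number of Jordan blocks for λ):
  λ = 3: algebraic multiplicity = 4, geometric multiplicity = 2

Determining the block sizes for each eigenvalue:
  λ = 3: with am = 4 and gm = 2, the partition is not yet determined (e.g. several partitions of 4 into 2 parts exist). Let N = A − (3)·I. Computing rank(N^1) = 2, rank(N^2) = 1, rank(N^3) = 0; the number of blocks of size ≥ j is rank(N^{j−1}) − rank(N^j), giving [2, 1, 1]. So we have 1 block(s) of size 3, 1 block(s) of size 1 → block sizes [3, 1]

Assembling the blocks gives a Jordan form
J =
  [3, 1, 0, 0]
  [0, 3, 1, 0]
  [0, 0, 3, 0]
  [0, 0, 0, 3]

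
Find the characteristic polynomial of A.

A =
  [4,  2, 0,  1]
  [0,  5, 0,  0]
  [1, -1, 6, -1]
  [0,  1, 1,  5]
x^4 - 20*x^3 + 150*x^2 - 500*x + 625

Expanding det(x·I − A) (e.g. by cofactor expansion or by noting that A is similar to its Jordan form J, which has the same characteristic polynomial as A) gives
  χ_A(x) = x^4 - 20*x^3 + 150*x^2 - 500*x + 625
which factors as (x - 5)^4. The eigenvalues (with algebraic multiplicities) are λ = 5 with multiplicity 4.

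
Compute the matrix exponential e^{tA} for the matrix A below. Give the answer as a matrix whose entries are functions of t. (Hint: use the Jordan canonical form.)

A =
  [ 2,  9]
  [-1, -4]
e^{tA} =
  [3*t*exp(-t) + exp(-t), 9*t*exp(-t)]
  [-t*exp(-t), -3*t*exp(-t) + exp(-t)]

Strategy: write A = P · J · P⁻¹ where J is a Jordan canonical form, so e^{tA} = P · e^{tJ} · P⁻¹, and e^{tJ} can be computed block-by-block.

A has Jordan form
J =
  [-1,  1]
  [ 0, -1]
(up to reordering of blocks).

Per-block formulas:
  For a 2×2 Jordan block J_2(-1): exp(t · J_2(-1)) = e^(-1t)·(I + t·N), where N is the 2×2 nilpotent shift.

After assembling e^{tJ} and conjugating by P, we get:

e^{tA} =
  [3*t*exp(-t) + exp(-t), 9*t*exp(-t)]
  [-t*exp(-t), -3*t*exp(-t) + exp(-t)]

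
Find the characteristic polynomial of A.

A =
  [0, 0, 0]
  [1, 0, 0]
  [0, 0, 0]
x^3

Expanding det(x·I − A) (e.g. by cofactor expansion or by noting that A is similar to its Jordan form J, which has the same characteristic polynomial as A) gives
  χ_A(x) = x^3
which factors as x^3. The eigenvalues (with algebraic multiplicities) are λ = 0 with multiplicity 3.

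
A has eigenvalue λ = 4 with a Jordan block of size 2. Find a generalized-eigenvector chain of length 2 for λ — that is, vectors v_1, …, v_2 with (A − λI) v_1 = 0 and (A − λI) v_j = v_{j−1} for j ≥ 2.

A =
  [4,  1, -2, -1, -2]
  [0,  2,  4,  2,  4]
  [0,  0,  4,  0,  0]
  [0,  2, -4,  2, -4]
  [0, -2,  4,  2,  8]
A Jordan chain for λ = 4 of length 2:
v_1 = (1, -2, 0, 2, -2)ᵀ
v_2 = (0, 1, 0, 0, 0)ᵀ

Let N = A − (4)·I. We want v_2 with N^2 v_2 = 0 but N^1 v_2 ≠ 0; then v_{j-1} := N · v_j for j = 2, …, 2.

Pick v_2 = (0, 1, 0, 0, 0)ᵀ.
Then v_1 = N · v_2 = (1, -2, 0, 2, -2)ᵀ.

Sanity check: (A − (4)·I) v_1 = (0, 0, 0, 0, 0)ᵀ = 0. ✓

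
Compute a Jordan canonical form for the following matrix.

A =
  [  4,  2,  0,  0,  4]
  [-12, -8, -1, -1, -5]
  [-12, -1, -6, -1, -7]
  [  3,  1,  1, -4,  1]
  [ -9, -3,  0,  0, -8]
J_3(-5) ⊕ J_1(-5) ⊕ J_1(-2)

The characteristic polynomial is
  det(x·I − A) = x^5 + 22*x^4 + 190*x^3 + 800*x^2 + 1625*x + 1250 = (x + 2)*(x + 5)^4

Eigenvalues and multiplicities (the geometric multiplicity of λ is n − rank(A − λI), which equals the number of Jordan blocks for λ):
  λ = -5: algebraic multiplicity = 4, geometric multiplicity = 2
  λ = -2: algebraic multiplicity = 1, geometric multiplicity = 1

Determining the block sizes for each eigenvalue:
  λ = -5: with am = 4 and gm = 2, the partition is not yet determined (e.g. several partitions of 4 into 2 parts exist). Let N = A − (-5)·I. Computing rank(N^1) = 3, rank(N^2) = 2, rank(N^3) = 1; the number of blocks of size ≥ j is rank(N^{j−1}) − rank(N^j), giving [2, 1, 1]. So we have 1 block(s) of size 3, 1 block(s) of size 1 → block sizes [3, 1]
  λ = -2: one block (gm = 1), so the single block has size am = 1 → block sizes [1]

Assembling the blocks gives a Jordan form
J =
  [-5,  1,  0,  0,  0]
  [ 0, -5,  1,  0,  0]
  [ 0,  0, -5,  0,  0]
  [ 0,  0,  0, -5,  0]
  [ 0,  0,  0,  0, -2]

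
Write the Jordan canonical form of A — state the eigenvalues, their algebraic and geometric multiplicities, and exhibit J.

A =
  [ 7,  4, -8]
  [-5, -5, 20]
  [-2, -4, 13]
J_2(5) ⊕ J_1(5)

The characteristic polynomial is
  det(x·I − A) = x^3 - 15*x^2 + 75*x - 125 = (x - 5)^3

Eigenvalues and multiplicities (the geometric multiplicity of λ is n − rank(A − λI), which equals the number of Jordan blocks for λ):
  λ = 5: algebraic multiplicity = 3, geometric multiplicity = 2

Determining the block sizes for each eigenvalue:
  λ = 5: 2 blocks summing to 3 forces exactly one block of size 2 and the rest size 1 → block sizes [2, 1]

Assembling the blocks gives a Jordan form
J =
  [5, 1, 0]
  [0, 5, 0]
  [0, 0, 5]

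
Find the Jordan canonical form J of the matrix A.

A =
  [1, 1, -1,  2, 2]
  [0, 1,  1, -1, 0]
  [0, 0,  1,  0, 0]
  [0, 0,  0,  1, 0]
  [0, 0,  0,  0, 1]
J_3(1) ⊕ J_1(1) ⊕ J_1(1)

The characteristic polynomial is
  det(x·I − A) = x^5 - 5*x^4 + 10*x^3 - 10*x^2 + 5*x - 1 = (x - 1)^5

Eigenvalues and multiplicities (the geometric multiplicity of λ is n − rank(A − λI), which equals the number of Jordan blocks for λ):
  λ = 1: algebraic multiplicity = 5, geometric multiplicity = 3

Determining the block sizes for each eigenvalue:
  λ = 1: with am = 5 and gm = 3, the partition is not yet determined (e.g. several partitions of 5 into 3 parts exist). Let N = A − (1)·I. Computing rank(N^1) = 2, rank(N^2) = 1, rank(N^3) = 0; the number of blocks of size ≥ j is rank(N^{j−1}) − rank(N^j), giving [3, 1, 1]. So we have 1 block(s) of size 3, 2 block(s) of size 1 → block sizes [3, 1, 1]

Assembling the blocks gives a Jordan form
J =
  [1, 1, 0, 0, 0]
  [0, 1, 1, 0, 0]
  [0, 0, 1, 0, 0]
  [0, 0, 0, 1, 0]
  [0, 0, 0, 0, 1]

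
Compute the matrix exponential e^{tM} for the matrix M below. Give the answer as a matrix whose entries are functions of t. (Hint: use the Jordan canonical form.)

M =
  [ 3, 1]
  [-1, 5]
e^{tM} =
  [-t*exp(4*t) + exp(4*t), t*exp(4*t)]
  [-t*exp(4*t), t*exp(4*t) + exp(4*t)]

Strategy: write M = P · J · P⁻¹ where J is a Jordan canonical form, so e^{tM} = P · e^{tJ} · P⁻¹, and e^{tJ} can be computed block-by-block.

M has Jordan form
J =
  [4, 1]
  [0, 4]
(up to reordering of blocks).

Per-block formulas:
  For a 2×2 Jordan block J_2(4): exp(t · J_2(4)) = e^(4t)·(I + t·N), where N is the 2×2 nilpotent shift.

After assembling e^{tJ} and conjugating by P, we get:

e^{tM} =
  [-t*exp(4*t) + exp(4*t), t*exp(4*t)]
  [-t*exp(4*t), t*exp(4*t) + exp(4*t)]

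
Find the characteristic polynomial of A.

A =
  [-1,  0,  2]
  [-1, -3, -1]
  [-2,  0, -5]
x^3 + 9*x^2 + 27*x + 27

Expanding det(x·I − A) (e.g. by cofactor expansion or by noting that A is similar to its Jordan form J, which has the same characteristic polynomial as A) gives
  χ_A(x) = x^3 + 9*x^2 + 27*x + 27
which factors as (x + 3)^3. The eigenvalues (with algebraic multiplicities) are λ = -3 with multiplicity 3.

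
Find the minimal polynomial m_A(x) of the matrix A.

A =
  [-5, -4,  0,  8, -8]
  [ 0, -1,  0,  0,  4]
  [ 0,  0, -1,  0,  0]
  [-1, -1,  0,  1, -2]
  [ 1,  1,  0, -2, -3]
x^3 + 7*x^2 + 15*x + 9

The characteristic polynomial is χ_A(x) = (x + 1)^3*(x + 3)^2, so the eigenvalues are known. The minimal polynomial is
  m_A(x) = Π_λ (x − λ)^{k_λ}
where k_λ is the size of the *largest* Jordan block for λ (equivalently, the smallest k with (A − λI)^k v = 0 for every generalised eigenvector v of λ).

  λ = -3: largest Jordan block has size 2, contributing (x + 3)^2
  λ = -1: largest Jordan block has size 1, contributing (x + 1)

So m_A(x) = (x + 1)*(x + 3)^2 = x^3 + 7*x^2 + 15*x + 9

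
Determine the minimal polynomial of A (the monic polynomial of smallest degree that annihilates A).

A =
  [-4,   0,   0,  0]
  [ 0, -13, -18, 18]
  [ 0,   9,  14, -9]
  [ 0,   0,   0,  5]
x^2 - x - 20

The characteristic polynomial is χ_A(x) = (x - 5)^2*(x + 4)^2, so the eigenvalues are known. The minimal polynomial is
  m_A(x) = Π_λ (x − λ)^{k_λ}
where k_λ is the size of the *largest* Jordan block for λ (equivalently, the smallest k with (A − λI)^k v = 0 for every generalised eigenvector v of λ).

  λ = -4: largest Jordan block has size 1, contributing (x + 4)
  λ = 5: largest Jordan block has size 1, contributing (x − 5)

So m_A(x) = (x - 5)*(x + 4) = x^2 - x - 20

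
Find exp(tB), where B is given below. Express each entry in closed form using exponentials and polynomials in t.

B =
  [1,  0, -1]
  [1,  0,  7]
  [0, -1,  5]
e^{tB} =
  [t^2*exp(2*t)/2 - t*exp(2*t) + exp(2*t), t^2*exp(2*t)/2, -t^2*exp(2*t) - t*exp(2*t)]
  [-3*t^2*exp(2*t)/2 + t*exp(2*t), -3*t^2*exp(2*t)/2 - 2*t*exp(2*t) + exp(2*t), 3*t^2*exp(2*t) + 7*t*exp(2*t)]
  [-t^2*exp(2*t)/2, -t^2*exp(2*t)/2 - t*exp(2*t), t^2*exp(2*t) + 3*t*exp(2*t) + exp(2*t)]

Strategy: write B = P · J · P⁻¹ where J is a Jordan canonical form, so e^{tB} = P · e^{tJ} · P⁻¹, and e^{tJ} can be computed block-by-block.

B has Jordan form
J =
  [2, 1, 0]
  [0, 2, 1]
  [0, 0, 2]
(up to reordering of blocks).

Per-block formulas:
  For a 3×3 Jordan block J_3(2): exp(t · J_3(2)) = e^(2t)·(I + t·N + (t^2/2)·N^2), where N is the 3×3 nilpotent shift.

After assembling e^{tJ} and conjugating by P, we get:

e^{tB} =
  [t^2*exp(2*t)/2 - t*exp(2*t) + exp(2*t), t^2*exp(2*t)/2, -t^2*exp(2*t) - t*exp(2*t)]
  [-3*t^2*exp(2*t)/2 + t*exp(2*t), -3*t^2*exp(2*t)/2 - 2*t*exp(2*t) + exp(2*t), 3*t^2*exp(2*t) + 7*t*exp(2*t)]
  [-t^2*exp(2*t)/2, -t^2*exp(2*t)/2 - t*exp(2*t), t^2*exp(2*t) + 3*t*exp(2*t) + exp(2*t)]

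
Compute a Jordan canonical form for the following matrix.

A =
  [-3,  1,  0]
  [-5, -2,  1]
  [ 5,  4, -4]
J_3(-3)

The characteristic polynomial is
  det(x·I − A) = x^3 + 9*x^2 + 27*x + 27 = (x + 3)^3

Eigenvalues and multiplicities (the geometric multiplicity of λ is n − rank(A − λI), which equals the number of Jordan blocks for λ):
  λ = -3: algebraic multiplicity = 3, geometric multiplicity = 1

Determining the block sizes for each eigenvalue:
  λ = -3: one block (gm = 1), so the single block has size am = 3 → block sizes [3]

Assembling the blocks gives a Jordan form
J =
  [-3,  1,  0]
  [ 0, -3,  1]
  [ 0,  0, -3]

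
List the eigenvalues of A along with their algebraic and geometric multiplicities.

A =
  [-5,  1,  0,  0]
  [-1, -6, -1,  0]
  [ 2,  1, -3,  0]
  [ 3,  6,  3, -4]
λ = -5: alg = 2, geom = 1; λ = -4: alg = 2, geom = 2

Step 1 — factor the characteristic polynomial to read off the algebraic multiplicities:
  χ_A(x) = (x + 4)^2*(x + 5)^2

Step 2 — compute geometric multiplicities via the rank-nullity identity g(λ) = n − rank(A − λI):
  rank(A − (-5)·I) = 3, so dim ker(A − (-5)·I) = n − 3 = 1
  rank(A − (-4)·I) = 2, so dim ker(A − (-4)·I) = n − 2 = 2

Summary:
  λ = -5: algebraic multiplicity = 2, geometric multiplicity = 1
  λ = -4: algebraic multiplicity = 2, geometric multiplicity = 2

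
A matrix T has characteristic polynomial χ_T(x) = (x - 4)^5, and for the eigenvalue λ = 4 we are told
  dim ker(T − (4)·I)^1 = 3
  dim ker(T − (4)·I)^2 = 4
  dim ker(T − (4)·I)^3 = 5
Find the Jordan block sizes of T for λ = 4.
Block sizes for λ = 4: [3, 1, 1]

From the dimensions of kernels of powers, the number of Jordan blocks of size at least j is d_j − d_{j−1} where d_j = dim ker(N^j) (with d_0 = 0). Computing the differences gives [3, 1, 1].
The number of blocks of size exactly k is (#blocks of size ≥ k) − (#blocks of size ≥ k + 1), so the partition is: 2 block(s) of size 1, 1 block(s) of size 3.
In nonincreasing order the block sizes are [3, 1, 1].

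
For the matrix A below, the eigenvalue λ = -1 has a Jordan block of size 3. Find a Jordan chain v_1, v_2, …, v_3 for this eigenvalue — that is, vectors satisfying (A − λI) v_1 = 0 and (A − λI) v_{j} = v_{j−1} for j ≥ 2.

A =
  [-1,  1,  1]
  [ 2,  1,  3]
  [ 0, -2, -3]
A Jordan chain for λ = -1 of length 3:
v_1 = (2, 4, -4)ᵀ
v_2 = (0, 2, 0)ᵀ
v_3 = (1, 0, 0)ᵀ

Let N = A − (-1)·I. We want v_3 with N^3 v_3 = 0 but N^2 v_3 ≠ 0; then v_{j-1} := N · v_j for j = 3, …, 2.

Pick v_3 = (1, 0, 0)ᵀ.
Then v_2 = N · v_3 = (0, 2, 0)ᵀ.
Then v_1 = N · v_2 = (2, 4, -4)ᵀ.

Sanity check: (A − (-1)·I) v_1 = (0, 0, 0)ᵀ = 0. ✓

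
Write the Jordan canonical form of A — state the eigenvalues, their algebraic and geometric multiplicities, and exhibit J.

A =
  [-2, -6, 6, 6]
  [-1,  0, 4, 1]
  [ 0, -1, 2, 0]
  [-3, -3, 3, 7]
J_3(1) ⊕ J_1(4)

The characteristic polynomial is
  det(x·I − A) = x^4 - 7*x^3 + 15*x^2 - 13*x + 4 = (x - 4)*(x - 1)^3

Eigenvalues and multiplicities (the geometric multiplicity of λ is n − rank(A − λI), which equals the number of Jordan blocks for λ):
  λ = 1: algebraic multiplicity = 3, geometric multiplicity = 1
  λ = 4: algebraic multiplicity = 1, geometric multiplicity = 1

Determining the block sizes for each eigenvalue:
  λ = 1: one block (gm = 1), so the single block has size am = 3 → block sizes [3]
  λ = 4: one block (gm = 1), so the single block has size am = 1 → block sizes [1]

Assembling the blocks gives a Jordan form
J =
  [1, 1, 0, 0]
  [0, 1, 1, 0]
  [0, 0, 1, 0]
  [0, 0, 0, 4]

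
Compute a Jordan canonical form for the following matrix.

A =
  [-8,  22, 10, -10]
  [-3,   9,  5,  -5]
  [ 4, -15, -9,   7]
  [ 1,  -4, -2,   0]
J_2(-2) ⊕ J_2(-2)

The characteristic polynomial is
  det(x·I − A) = x^4 + 8*x^3 + 24*x^2 + 32*x + 16 = (x + 2)^4

Eigenvalues and multiplicities (the geometric multiplicity of λ is n − rank(A − λI), which equals the number of Jordan blocks for λ):
  λ = -2: algebraic multiplicity = 4, geometric multiplicity = 2

Determining the block sizes for each eigenvalue:
  λ = -2: with am = 4 and gm = 2, the partition is not yet determined (e.g. several partitions of 4 into 2 parts exist). Let N = A − (-2)·I. Computing rank(N^1) = 2, rank(N^2) = 0; the number of blocks of size ≥ j is rank(N^{j−1}) − rank(N^j), giving [2, 2]. So we have 2 block(s) of size 2 → block sizes [2, 2]

Assembling the blocks gives a Jordan form
J =
  [-2,  1,  0,  0]
  [ 0, -2,  0,  0]
  [ 0,  0, -2,  1]
  [ 0,  0,  0, -2]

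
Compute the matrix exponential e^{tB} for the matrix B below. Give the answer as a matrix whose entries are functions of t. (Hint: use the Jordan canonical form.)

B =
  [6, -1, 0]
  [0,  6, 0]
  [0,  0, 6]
e^{tB} =
  [exp(6*t), -t*exp(6*t), 0]
  [0, exp(6*t), 0]
  [0, 0, exp(6*t)]

Strategy: write B = P · J · P⁻¹ where J is a Jordan canonical form, so e^{tB} = P · e^{tJ} · P⁻¹, and e^{tJ} can be computed block-by-block.

B has Jordan form
J =
  [6, 1, 0]
  [0, 6, 0]
  [0, 0, 6]
(up to reordering of blocks).

Per-block formulas:
  For a 2×2 Jordan block J_2(6): exp(t · J_2(6)) = e^(6t)·(I + t·N), where N is the 2×2 nilpotent shift.
  For a 1×1 block at λ = 6: exp(t · [6]) = [e^(6t)].

After assembling e^{tJ} and conjugating by P, we get:

e^{tB} =
  [exp(6*t), -t*exp(6*t), 0]
  [0, exp(6*t), 0]
  [0, 0, exp(6*t)]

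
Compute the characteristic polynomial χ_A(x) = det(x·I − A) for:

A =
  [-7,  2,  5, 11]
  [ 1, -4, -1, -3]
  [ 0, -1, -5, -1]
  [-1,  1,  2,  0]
x^4 + 16*x^3 + 96*x^2 + 256*x + 256

Expanding det(x·I − A) (e.g. by cofactor expansion or by noting that A is similar to its Jordan form J, which has the same characteristic polynomial as A) gives
  χ_A(x) = x^4 + 16*x^3 + 96*x^2 + 256*x + 256
which factors as (x + 4)^4. The eigenvalues (with algebraic multiplicities) are λ = -4 with multiplicity 4.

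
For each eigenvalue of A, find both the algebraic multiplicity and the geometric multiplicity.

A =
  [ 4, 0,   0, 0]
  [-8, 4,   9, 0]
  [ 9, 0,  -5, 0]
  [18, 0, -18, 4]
λ = -5: alg = 1, geom = 1; λ = 4: alg = 3, geom = 2

Step 1 — factor the characteristic polynomial to read off the algebraic multiplicities:
  χ_A(x) = (x - 4)^3*(x + 5)

Step 2 — compute geometric multiplicities via the rank-nullity identity g(λ) = n − rank(A − λI):
  rank(A − (-5)·I) = 3, so dim ker(A − (-5)·I) = n − 3 = 1
  rank(A − (4)·I) = 2, so dim ker(A − (4)·I) = n − 2 = 2

Summary:
  λ = -5: algebraic multiplicity = 1, geometric multiplicity = 1
  λ = 4: algebraic multiplicity = 3, geometric multiplicity = 2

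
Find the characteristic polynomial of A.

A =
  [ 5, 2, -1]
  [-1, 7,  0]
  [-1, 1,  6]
x^3 - 18*x^2 + 108*x - 216

Expanding det(x·I − A) (e.g. by cofactor expansion or by noting that A is similar to its Jordan form J, which has the same characteristic polynomial as A) gives
  χ_A(x) = x^3 - 18*x^2 + 108*x - 216
which factors as (x - 6)^3. The eigenvalues (with algebraic multiplicities) are λ = 6 with multiplicity 3.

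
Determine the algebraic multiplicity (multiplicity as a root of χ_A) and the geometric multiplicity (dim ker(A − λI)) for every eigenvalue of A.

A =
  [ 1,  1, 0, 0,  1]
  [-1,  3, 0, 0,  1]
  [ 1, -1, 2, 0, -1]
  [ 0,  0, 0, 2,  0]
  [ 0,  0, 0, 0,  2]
λ = 2: alg = 5, geom = 4

Step 1 — factor the characteristic polynomial to read off the algebraic multiplicities:
  χ_A(x) = (x - 2)^5

Step 2 — compute geometric multiplicities via the rank-nullity identity g(λ) = n − rank(A − λI):
  rank(A − (2)·I) = 1, so dim ker(A − (2)·I) = n − 1 = 4

Summary:
  λ = 2: algebraic multiplicity = 5, geometric multiplicity = 4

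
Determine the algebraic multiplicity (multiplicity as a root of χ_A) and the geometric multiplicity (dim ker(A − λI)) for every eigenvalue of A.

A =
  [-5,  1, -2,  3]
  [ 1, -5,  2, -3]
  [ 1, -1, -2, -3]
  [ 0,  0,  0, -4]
λ = -4: alg = 4, geom = 3

Step 1 — factor the characteristic polynomial to read off the algebraic multiplicities:
  χ_A(x) = (x + 4)^4

Step 2 — compute geometric multiplicities via the rank-nullity identity g(λ) = n − rank(A − λI):
  rank(A − (-4)·I) = 1, so dim ker(A − (-4)·I) = n − 1 = 3

Summary:
  λ = -4: algebraic multiplicity = 4, geometric multiplicity = 3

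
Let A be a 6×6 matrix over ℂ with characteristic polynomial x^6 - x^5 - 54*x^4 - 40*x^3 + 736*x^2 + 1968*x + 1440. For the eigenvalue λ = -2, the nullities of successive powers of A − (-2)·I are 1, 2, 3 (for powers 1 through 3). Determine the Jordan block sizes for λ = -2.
Block sizes for λ = -2: [3]

From the dimensions of kernels of powers, the number of Jordan blocks of size at least j is d_j − d_{j−1} where d_j = dim ker(N^j) (with d_0 = 0). Computing the differences gives [1, 1, 1].
The number of blocks of size exactly k is (#blocks of size ≥ k) − (#blocks of size ≥ k + 1), so the partition is: 1 block(s) of size 3.
In nonincreasing order the block sizes are [3].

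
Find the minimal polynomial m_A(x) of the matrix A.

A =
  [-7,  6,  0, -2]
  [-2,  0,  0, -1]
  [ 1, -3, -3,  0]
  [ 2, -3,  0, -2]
x^3 + 9*x^2 + 27*x + 27

The characteristic polynomial is χ_A(x) = (x + 3)^4, so the eigenvalues are known. The minimal polynomial is
  m_A(x) = Π_λ (x − λ)^{k_λ}
where k_λ is the size of the *largest* Jordan block for λ (equivalently, the smallest k with (A − λI)^k v = 0 for every generalised eigenvector v of λ).

  λ = -3: largest Jordan block has size 3, contributing (x + 3)^3

So m_A(x) = (x + 3)^3 = x^3 + 9*x^2 + 27*x + 27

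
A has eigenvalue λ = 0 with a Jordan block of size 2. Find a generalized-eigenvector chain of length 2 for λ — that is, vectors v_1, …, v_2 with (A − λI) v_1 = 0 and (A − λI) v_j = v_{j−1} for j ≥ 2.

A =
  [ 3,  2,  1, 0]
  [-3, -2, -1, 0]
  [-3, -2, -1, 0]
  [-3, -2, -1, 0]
A Jordan chain for λ = 0 of length 2:
v_1 = (3, -3, -3, -3)ᵀ
v_2 = (1, 0, 0, 0)ᵀ

Let N = A − (0)·I. We want v_2 with N^2 v_2 = 0 but N^1 v_2 ≠ 0; then v_{j-1} := N · v_j for j = 2, …, 2.

Pick v_2 = (1, 0, 0, 0)ᵀ.
Then v_1 = N · v_2 = (3, -3, -3, -3)ᵀ.

Sanity check: (A − (0)·I) v_1 = (0, 0, 0, 0)ᵀ = 0. ✓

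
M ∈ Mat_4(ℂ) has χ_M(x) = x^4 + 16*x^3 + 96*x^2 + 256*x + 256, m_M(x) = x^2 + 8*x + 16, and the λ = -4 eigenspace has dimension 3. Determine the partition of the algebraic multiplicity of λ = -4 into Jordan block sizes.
Block sizes for λ = -4: [2, 1, 1]

Step 1 — from the characteristic polynomial, algebraic multiplicity of λ = -4 is 4. From dim ker(M − (-4)·I) = 3, there are exactly 3 Jordan blocks for λ = -4.
Step 2 — from the minimal polynomial, the factor (x + 4)^2 tells us the largest block for λ = -4 has size 2.
Step 3 — with total size 4, 3 blocks, and largest block 2, the block sizes (in nonincreasing order) are [2, 1, 1].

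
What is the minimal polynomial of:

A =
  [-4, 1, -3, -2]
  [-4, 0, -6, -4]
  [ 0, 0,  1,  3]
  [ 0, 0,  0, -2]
x^3 + 3*x^2 - 4

The characteristic polynomial is χ_A(x) = (x - 1)*(x + 2)^3, so the eigenvalues are known. The minimal polynomial is
  m_A(x) = Π_λ (x − λ)^{k_λ}
where k_λ is the size of the *largest* Jordan block for λ (equivalently, the smallest k with (A − λI)^k v = 0 for every generalised eigenvector v of λ).

  λ = -2: largest Jordan block has size 2, contributing (x + 2)^2
  λ = 1: largest Jordan block has size 1, contributing (x − 1)

So m_A(x) = (x - 1)*(x + 2)^2 = x^3 + 3*x^2 - 4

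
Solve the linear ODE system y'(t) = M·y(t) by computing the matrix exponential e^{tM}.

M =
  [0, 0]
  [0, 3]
e^{tM} =
  [1, 0]
  [0, exp(3*t)]

Strategy: write M = P · J · P⁻¹ where J is a Jordan canonical form, so e^{tM} = P · e^{tJ} · P⁻¹, and e^{tJ} can be computed block-by-block.

M has Jordan form
J =
  [0, 0]
  [0, 3]
(up to reordering of blocks).

Per-block formulas:
  For a 1×1 block at λ = 3: exp(t · [3]) = [e^(3t)].
  For a 1×1 block at λ = 0: exp(t · [0]) = [e^(0t)].

After assembling e^{tJ} and conjugating by P, we get:

e^{tM} =
  [1, 0]
  [0, exp(3*t)]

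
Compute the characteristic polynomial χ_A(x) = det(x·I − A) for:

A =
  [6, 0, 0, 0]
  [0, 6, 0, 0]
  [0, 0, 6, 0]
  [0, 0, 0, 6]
x^4 - 24*x^3 + 216*x^2 - 864*x + 1296

Expanding det(x·I − A) (e.g. by cofactor expansion or by noting that A is similar to its Jordan form J, which has the same characteristic polynomial as A) gives
  χ_A(x) = x^4 - 24*x^3 + 216*x^2 - 864*x + 1296
which factors as (x - 6)^4. The eigenvalues (with algebraic multiplicities) are λ = 6 with multiplicity 4.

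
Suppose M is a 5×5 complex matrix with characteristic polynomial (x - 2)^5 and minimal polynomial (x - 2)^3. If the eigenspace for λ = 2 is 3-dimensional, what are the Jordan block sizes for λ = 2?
Block sizes for λ = 2: [3, 1, 1]

Step 1 — from the characteristic polynomial, algebraic multiplicity of λ = 2 is 5. From dim ker(M − (2)·I) = 3, there are exactly 3 Jordan blocks for λ = 2.
Step 2 — from the minimal polynomial, the factor (x − 2)^3 tells us the largest block for λ = 2 has size 3.
Step 3 — with total size 5, 3 blocks, and largest block 3, the block sizes (in nonincreasing order) are [3, 1, 1].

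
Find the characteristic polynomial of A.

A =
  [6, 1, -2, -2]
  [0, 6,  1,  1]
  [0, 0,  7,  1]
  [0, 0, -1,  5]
x^4 - 24*x^3 + 216*x^2 - 864*x + 1296

Expanding det(x·I − A) (e.g. by cofactor expansion or by noting that A is similar to its Jordan form J, which has the same characteristic polynomial as A) gives
  χ_A(x) = x^4 - 24*x^3 + 216*x^2 - 864*x + 1296
which factors as (x - 6)^4. The eigenvalues (with algebraic multiplicities) are λ = 6 with multiplicity 4.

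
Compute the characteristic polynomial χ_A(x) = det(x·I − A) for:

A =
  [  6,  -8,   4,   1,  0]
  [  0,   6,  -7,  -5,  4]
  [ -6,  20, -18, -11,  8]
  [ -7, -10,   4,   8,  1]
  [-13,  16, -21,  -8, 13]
x^5 - 15*x^4 + 75*x^3 - 125*x^2

Expanding det(x·I − A) (e.g. by cofactor expansion or by noting that A is similar to its Jordan form J, which has the same characteristic polynomial as A) gives
  χ_A(x) = x^5 - 15*x^4 + 75*x^3 - 125*x^2
which factors as x^2*(x - 5)^3. The eigenvalues (with algebraic multiplicities) are λ = 0 with multiplicity 2, λ = 5 with multiplicity 3.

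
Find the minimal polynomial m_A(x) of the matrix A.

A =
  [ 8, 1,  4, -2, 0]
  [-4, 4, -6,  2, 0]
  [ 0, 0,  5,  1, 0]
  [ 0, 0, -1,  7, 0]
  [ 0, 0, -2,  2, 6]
x^2 - 12*x + 36

The characteristic polynomial is χ_A(x) = (x - 6)^5, so the eigenvalues are known. The minimal polynomial is
  m_A(x) = Π_λ (x − λ)^{k_λ}
where k_λ is the size of the *largest* Jordan block for λ (equivalently, the smallest k with (A − λI)^k v = 0 for every generalised eigenvector v of λ).

  λ = 6: largest Jordan block has size 2, contributing (x − 6)^2

So m_A(x) = (x - 6)^2 = x^2 - 12*x + 36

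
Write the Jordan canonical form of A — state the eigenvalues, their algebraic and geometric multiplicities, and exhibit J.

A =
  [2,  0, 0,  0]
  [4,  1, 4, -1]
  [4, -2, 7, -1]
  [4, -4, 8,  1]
J_1(2) ⊕ J_2(3) ⊕ J_1(3)

The characteristic polynomial is
  det(x·I − A) = x^4 - 11*x^3 + 45*x^2 - 81*x + 54 = (x - 3)^3*(x - 2)

Eigenvalues and multiplicities (the geometric multiplicity of λ is n − rank(A − λI), which equals the number of Jordan blocks for λ):
  λ = 2: algebraic multiplicity = 1, geometric multiplicity = 1
  λ = 3: algebraic multiplicity = 3, geometric multiplicity = 2

Determining the block sizes for each eigenvalue:
  λ = 2: one block (gm = 1), so the single block has size am = 1 → block sizes [1]
  λ = 3: 2 blocks summing to 3 forces exactly one block of size 2 and the rest size 1 → block sizes [2, 1]

Assembling the blocks gives a Jordan form
J =
  [2, 0, 0, 0]
  [0, 3, 1, 0]
  [0, 0, 3, 0]
  [0, 0, 0, 3]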